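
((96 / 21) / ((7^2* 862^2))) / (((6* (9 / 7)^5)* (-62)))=-98 / 1020117119877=-0.00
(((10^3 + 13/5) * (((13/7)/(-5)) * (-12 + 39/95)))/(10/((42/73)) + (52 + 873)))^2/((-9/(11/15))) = -18876791643023457/11045587507812500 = -1.71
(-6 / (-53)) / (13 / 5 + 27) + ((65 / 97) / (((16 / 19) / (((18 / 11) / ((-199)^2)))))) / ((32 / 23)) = 81629512485 / 21212318102272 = 0.00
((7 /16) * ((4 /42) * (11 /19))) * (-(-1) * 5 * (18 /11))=15 /76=0.20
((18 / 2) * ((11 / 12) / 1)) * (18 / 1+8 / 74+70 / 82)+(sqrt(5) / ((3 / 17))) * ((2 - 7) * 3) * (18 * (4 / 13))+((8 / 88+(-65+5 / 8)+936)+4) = 137787961 / 133496 - 6120 * sqrt(5) / 13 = -20.52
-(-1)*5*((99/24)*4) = 82.50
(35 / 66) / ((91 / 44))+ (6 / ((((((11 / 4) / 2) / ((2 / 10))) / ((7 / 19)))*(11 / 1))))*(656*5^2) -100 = 34038010 / 89661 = 379.63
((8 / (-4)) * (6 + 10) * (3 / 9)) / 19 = -32 / 57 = -0.56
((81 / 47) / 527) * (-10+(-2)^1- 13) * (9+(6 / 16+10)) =-10125 / 6392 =-1.58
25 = 25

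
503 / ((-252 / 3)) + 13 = 589 / 84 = 7.01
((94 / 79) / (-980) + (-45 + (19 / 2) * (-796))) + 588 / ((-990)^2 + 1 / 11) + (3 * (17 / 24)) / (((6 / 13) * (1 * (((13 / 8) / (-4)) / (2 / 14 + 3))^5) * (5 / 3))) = -68815500326270409045231 / 817680820156939466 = -84159.37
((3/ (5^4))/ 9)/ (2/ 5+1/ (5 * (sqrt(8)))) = 16/ 11625 - 2 * sqrt(2)/ 11625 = 0.00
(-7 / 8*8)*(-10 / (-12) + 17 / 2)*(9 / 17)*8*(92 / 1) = -432768 / 17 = -25456.94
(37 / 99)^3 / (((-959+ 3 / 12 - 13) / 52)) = -0.00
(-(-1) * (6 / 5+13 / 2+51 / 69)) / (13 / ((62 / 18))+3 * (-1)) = 20057 / 1840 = 10.90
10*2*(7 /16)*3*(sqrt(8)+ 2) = 105 /2+ 105*sqrt(2) /2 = 126.75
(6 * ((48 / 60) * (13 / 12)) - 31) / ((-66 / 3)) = 1.17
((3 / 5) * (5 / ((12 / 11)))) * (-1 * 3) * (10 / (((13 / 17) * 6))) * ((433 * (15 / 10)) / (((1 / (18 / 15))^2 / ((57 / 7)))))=-124614369 / 910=-136938.87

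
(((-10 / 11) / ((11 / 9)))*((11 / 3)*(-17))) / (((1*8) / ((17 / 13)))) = 4335 / 572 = 7.58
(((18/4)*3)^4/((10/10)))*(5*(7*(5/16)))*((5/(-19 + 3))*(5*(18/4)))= -20925489375/8192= -2554381.03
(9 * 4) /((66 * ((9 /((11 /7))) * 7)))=2 /147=0.01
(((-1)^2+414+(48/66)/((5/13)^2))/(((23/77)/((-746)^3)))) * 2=-671181551690608/575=-1167272263809.75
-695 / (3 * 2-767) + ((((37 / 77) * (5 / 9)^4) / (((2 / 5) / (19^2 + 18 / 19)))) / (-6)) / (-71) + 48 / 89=858443794951913 / 553896501479244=1.55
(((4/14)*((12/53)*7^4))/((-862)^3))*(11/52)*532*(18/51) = -9032562/937777813583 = -0.00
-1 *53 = -53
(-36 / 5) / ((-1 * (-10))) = -18 / 25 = -0.72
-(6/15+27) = -137/5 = -27.40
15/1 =15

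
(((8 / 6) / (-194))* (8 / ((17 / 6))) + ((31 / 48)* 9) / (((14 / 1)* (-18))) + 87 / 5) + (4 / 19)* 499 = 25772763983 / 210544320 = 122.41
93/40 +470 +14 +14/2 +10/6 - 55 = 52799/120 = 439.99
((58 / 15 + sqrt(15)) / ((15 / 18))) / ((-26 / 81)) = -243 * sqrt(15) / 65- 4698 / 325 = -28.93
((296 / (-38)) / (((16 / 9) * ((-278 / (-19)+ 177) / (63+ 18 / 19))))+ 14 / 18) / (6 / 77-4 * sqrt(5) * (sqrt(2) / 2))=11930401 / 8947637016+ 918640877 * sqrt(10) / 26842911048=0.11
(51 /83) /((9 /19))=323 /249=1.30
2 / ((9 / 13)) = 26 / 9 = 2.89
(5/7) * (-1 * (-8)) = 40/7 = 5.71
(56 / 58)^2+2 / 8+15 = 54437 / 3364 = 16.18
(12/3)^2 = 16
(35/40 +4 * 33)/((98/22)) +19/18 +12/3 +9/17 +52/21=2272505/59976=37.89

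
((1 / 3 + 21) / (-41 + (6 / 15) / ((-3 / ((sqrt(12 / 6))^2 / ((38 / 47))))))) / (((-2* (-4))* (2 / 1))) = -0.03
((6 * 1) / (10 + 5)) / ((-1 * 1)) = -2 / 5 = -0.40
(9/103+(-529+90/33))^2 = 355416284224/1283689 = 276871.02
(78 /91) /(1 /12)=72 /7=10.29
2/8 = 1/4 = 0.25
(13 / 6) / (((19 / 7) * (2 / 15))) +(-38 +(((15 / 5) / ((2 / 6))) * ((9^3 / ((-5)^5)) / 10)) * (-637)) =120799941 / 1187500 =101.73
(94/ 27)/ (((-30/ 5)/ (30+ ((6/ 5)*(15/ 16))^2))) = -18.14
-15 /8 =-1.88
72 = 72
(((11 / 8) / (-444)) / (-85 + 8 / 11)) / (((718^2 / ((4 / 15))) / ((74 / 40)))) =121 / 3440813385600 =0.00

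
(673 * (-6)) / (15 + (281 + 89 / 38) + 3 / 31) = -1585588 / 117187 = -13.53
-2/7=-0.29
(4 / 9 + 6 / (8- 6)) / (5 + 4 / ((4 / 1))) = 31 / 54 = 0.57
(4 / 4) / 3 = 0.33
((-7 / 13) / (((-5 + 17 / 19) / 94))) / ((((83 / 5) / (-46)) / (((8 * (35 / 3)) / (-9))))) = 402564400 / 1136187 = 354.31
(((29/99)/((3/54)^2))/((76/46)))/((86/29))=174087/8987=19.37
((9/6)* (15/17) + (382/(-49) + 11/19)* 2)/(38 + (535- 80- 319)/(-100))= -10374925/28995064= -0.36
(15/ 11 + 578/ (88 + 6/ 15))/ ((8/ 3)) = 1695/ 572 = 2.96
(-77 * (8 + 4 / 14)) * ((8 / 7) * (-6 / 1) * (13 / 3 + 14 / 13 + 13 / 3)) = 3879040 / 91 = 42626.81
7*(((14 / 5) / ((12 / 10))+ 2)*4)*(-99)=-12012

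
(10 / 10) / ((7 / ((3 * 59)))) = 177 / 7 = 25.29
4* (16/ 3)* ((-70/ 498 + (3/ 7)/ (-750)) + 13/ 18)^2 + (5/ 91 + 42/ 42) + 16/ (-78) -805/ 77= -440097346175533/ 183279799828125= -2.40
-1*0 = 0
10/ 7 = 1.43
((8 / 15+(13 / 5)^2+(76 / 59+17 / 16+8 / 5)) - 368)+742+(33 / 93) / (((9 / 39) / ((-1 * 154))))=325814263 / 2194800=148.45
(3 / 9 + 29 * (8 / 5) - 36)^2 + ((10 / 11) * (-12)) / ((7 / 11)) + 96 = 194.06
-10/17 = -0.59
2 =2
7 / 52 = 0.13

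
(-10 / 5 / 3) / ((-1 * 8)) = 1 / 12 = 0.08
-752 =-752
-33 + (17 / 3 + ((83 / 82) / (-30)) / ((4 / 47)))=-272861 / 9840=-27.73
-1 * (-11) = 11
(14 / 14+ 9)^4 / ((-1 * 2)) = -5000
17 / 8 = 2.12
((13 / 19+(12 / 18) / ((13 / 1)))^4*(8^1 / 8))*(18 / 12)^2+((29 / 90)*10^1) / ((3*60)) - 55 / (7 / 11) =-1809741115165391 / 21104296119270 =-85.75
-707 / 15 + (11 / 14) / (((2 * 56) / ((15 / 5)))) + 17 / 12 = -1074761 / 23520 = -45.70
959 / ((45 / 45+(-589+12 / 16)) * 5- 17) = -3836 / 11813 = -0.32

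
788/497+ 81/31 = 64685/15407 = 4.20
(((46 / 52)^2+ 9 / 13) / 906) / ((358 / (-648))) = -26919 / 9135802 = -0.00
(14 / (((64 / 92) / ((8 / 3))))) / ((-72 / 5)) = -805 / 216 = -3.73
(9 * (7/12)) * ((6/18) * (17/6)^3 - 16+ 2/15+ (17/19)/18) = -3548699/82080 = -43.23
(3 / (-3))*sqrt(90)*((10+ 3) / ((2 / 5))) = -195*sqrt(10) / 2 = -308.32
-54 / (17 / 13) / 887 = -702 / 15079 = -0.05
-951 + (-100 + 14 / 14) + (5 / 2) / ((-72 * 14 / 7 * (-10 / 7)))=-604793 / 576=-1049.99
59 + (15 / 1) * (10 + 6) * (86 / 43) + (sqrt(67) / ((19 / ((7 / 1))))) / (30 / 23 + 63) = 161 * sqrt(67) / 28101 + 539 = 539.05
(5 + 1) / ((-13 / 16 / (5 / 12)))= -40 / 13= -3.08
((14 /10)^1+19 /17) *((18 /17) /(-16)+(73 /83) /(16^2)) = -2424941 /15351680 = -0.16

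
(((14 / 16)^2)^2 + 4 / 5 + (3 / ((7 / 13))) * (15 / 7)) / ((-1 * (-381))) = 4457287 / 127447040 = 0.03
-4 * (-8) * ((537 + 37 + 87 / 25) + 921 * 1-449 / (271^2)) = 88039536544 / 1836025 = 47951.16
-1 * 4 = -4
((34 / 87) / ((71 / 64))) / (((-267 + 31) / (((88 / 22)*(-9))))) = 6528 / 121481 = 0.05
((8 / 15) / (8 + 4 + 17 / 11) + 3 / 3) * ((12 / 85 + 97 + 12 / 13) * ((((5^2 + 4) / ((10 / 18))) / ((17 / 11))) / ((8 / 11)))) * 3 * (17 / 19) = 7949651525343 / 625651000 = 12706.21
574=574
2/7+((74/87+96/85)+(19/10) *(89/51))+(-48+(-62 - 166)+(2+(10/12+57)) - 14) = -3875219/17255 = -224.59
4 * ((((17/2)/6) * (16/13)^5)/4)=4456448/1113879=4.00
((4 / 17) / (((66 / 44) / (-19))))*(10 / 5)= -304 / 51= -5.96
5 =5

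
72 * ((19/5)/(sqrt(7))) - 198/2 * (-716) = 1368 * sqrt(7)/35 + 70884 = 70987.41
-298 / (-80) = 149 / 40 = 3.72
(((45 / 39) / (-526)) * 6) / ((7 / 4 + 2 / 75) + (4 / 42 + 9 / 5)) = -94500 / 26363909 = -0.00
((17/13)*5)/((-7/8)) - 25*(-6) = 12970/91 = 142.53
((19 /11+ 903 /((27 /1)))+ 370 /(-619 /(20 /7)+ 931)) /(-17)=-50479934 /24045021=-2.10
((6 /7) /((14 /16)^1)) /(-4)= -12 /49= -0.24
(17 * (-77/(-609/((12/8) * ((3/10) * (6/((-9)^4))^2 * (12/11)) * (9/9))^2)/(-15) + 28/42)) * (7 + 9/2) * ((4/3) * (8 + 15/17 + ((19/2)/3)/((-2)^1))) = 128561842630869452399/101356899904618875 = 1268.41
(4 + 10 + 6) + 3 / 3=21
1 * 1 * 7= 7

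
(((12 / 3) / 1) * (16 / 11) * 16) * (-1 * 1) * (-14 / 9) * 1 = 14336 / 99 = 144.81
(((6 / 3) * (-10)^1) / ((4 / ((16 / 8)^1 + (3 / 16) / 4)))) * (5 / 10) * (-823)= 539065 / 128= 4211.45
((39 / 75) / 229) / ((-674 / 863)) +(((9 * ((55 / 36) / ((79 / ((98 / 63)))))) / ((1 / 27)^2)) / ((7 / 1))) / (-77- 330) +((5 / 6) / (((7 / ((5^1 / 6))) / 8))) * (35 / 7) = 1384207896247 / 355283269425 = 3.90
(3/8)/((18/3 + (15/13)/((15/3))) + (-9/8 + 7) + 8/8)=39/1363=0.03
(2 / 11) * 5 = 10 / 11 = 0.91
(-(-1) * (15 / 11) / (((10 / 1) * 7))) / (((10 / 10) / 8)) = 12 / 77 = 0.16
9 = 9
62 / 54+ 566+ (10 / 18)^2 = 45964 / 81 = 567.46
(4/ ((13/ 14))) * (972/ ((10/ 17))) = 462672/ 65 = 7118.03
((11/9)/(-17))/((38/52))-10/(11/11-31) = 683/2907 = 0.23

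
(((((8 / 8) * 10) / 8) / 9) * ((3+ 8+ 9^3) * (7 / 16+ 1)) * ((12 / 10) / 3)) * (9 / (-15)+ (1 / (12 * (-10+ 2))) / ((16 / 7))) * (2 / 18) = -3951193 / 995328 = -3.97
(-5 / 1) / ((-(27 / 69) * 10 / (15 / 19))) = 1.01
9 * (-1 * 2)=-18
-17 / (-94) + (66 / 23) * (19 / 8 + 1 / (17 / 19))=10.20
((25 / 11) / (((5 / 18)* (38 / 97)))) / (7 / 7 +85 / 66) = 26190 / 2869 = 9.13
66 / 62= 33 / 31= 1.06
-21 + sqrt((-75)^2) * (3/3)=54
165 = 165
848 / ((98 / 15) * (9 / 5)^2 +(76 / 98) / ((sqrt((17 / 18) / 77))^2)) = 6307000 / 627687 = 10.05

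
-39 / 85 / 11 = -39 / 935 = -0.04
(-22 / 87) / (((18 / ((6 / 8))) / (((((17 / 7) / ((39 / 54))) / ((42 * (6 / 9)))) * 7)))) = -187 / 21112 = -0.01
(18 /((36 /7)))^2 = 49 /4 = 12.25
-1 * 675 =-675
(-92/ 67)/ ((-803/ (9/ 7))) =828/ 376607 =0.00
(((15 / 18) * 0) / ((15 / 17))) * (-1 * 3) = 0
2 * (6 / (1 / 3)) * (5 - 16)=-396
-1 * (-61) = 61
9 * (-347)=-3123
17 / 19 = 0.89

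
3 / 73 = 0.04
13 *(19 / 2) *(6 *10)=7410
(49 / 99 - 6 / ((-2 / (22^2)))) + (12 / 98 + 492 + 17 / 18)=6291947 / 3234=1945.56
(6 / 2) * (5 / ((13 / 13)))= 15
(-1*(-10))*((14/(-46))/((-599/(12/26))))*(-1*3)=-1260/179101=-0.01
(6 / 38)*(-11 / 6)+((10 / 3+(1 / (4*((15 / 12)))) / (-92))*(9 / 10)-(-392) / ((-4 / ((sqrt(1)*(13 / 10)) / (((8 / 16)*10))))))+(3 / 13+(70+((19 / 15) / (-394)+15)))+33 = 64098233711 / 671494200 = 95.46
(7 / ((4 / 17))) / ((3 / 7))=833 / 12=69.42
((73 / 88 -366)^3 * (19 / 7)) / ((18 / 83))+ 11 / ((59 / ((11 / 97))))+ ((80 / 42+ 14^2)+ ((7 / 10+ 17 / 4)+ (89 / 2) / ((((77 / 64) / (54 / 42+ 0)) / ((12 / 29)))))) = -303987856907778257525987 / 498779217699840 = -609463758.95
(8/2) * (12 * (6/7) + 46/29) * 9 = 86760/203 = 427.39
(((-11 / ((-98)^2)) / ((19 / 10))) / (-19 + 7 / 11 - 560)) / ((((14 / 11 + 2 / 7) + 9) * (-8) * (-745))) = 1331 / 80359676993568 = 0.00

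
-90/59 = -1.53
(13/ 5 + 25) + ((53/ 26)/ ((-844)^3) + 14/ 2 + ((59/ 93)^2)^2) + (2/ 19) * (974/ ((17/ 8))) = 156759425207175651731381/ 1888447904621385644160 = 83.01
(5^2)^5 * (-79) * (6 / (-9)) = 1542968750 / 3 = 514322916.67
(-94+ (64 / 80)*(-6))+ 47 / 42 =-97.68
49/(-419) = -49/419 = -0.12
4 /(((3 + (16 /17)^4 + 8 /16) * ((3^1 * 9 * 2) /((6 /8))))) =83521 /6441471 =0.01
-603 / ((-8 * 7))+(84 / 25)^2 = 772011 / 35000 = 22.06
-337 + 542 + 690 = 895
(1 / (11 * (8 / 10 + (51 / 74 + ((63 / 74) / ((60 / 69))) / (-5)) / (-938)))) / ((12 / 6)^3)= 867650 / 61042399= 0.01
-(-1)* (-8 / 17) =-8 / 17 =-0.47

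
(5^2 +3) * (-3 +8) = 140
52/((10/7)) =182/5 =36.40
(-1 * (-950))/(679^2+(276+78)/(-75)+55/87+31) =2066250/1002822709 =0.00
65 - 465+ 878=478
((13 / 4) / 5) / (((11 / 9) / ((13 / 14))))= 1521 / 3080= 0.49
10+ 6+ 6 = 22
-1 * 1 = -1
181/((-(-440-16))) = 181/456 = 0.40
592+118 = 710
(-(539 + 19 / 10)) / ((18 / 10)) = -601 / 2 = -300.50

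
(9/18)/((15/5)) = 1/6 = 0.17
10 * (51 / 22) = 255 / 11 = 23.18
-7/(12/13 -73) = 91/937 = 0.10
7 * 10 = 70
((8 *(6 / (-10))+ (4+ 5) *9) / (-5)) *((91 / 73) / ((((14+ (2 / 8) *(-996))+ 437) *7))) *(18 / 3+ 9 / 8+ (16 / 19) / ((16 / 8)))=-5681091 / 56034800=-0.10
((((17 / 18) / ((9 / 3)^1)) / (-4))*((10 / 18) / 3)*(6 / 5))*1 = -17 / 972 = -0.02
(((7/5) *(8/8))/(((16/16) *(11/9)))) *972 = 61236/55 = 1113.38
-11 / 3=-3.67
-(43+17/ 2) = -103/ 2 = -51.50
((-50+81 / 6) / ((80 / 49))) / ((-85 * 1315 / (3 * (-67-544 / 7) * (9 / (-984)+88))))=-44819083869 / 5865952000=-7.64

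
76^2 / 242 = 23.87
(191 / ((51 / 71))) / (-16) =-13561 / 816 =-16.62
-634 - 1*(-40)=-594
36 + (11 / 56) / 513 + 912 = 27234155 / 28728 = 948.00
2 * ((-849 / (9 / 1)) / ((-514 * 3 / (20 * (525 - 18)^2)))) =161655260 / 257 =629008.79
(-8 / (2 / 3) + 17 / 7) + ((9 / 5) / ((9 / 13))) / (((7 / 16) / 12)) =2161 / 35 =61.74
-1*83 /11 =-83 /11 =-7.55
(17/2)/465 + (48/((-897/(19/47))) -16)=-209152459/13069290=-16.00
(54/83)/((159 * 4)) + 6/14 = 26457/61586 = 0.43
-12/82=-6/41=-0.15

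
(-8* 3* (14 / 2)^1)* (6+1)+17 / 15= -17623 / 15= -1174.87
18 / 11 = 1.64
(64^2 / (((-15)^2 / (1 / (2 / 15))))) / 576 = 32 / 135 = 0.24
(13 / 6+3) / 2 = 2.58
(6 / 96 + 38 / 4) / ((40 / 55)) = 1683 / 128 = 13.15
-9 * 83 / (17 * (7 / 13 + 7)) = -9711 / 1666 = -5.83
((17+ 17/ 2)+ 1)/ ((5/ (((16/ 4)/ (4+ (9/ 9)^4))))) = 106/ 25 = 4.24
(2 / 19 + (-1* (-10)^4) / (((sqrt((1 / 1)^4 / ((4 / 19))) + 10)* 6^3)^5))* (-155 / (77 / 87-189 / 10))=12310133421875* sqrt(19) / 19258593054728265283245984 + 11835737863204962335354825 / 13068331001422751442202632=0.91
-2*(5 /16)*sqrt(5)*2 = -5*sqrt(5) /4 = -2.80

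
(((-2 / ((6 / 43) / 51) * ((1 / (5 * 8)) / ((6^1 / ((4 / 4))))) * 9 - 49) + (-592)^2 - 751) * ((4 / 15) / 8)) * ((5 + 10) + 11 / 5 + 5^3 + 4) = 20446747637 / 12000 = 1703895.64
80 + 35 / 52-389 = -16033 / 52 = -308.33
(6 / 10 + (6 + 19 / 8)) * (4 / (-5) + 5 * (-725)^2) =4717482939 / 200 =23587414.70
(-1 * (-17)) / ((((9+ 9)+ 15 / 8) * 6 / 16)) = 1088 / 477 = 2.28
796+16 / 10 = 3988 / 5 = 797.60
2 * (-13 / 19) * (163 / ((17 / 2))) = -8476 / 323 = -26.24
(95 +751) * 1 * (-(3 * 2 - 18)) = 10152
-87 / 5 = -17.40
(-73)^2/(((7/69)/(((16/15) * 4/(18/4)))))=15688576/315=49805.00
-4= -4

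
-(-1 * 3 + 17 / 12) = 19 / 12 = 1.58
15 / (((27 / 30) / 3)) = 50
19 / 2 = 9.50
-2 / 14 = -1 / 7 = -0.14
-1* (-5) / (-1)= -5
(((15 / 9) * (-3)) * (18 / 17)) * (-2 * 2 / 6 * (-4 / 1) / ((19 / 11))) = -2640 / 323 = -8.17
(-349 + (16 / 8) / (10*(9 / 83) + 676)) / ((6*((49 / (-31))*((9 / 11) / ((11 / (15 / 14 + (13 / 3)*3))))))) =35.16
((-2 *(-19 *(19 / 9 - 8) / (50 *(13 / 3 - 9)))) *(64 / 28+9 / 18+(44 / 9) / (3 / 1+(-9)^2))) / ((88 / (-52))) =-1.61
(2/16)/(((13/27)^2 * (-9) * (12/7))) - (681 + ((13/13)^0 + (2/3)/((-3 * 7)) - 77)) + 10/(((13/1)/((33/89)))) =-18336655339/30322656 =-604.72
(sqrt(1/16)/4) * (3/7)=3/112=0.03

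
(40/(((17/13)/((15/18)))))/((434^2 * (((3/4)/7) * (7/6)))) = 2600/2401539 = 0.00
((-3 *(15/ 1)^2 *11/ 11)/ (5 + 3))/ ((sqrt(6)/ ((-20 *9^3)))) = 820125 *sqrt(6)/ 4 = 502221.94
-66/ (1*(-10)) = 33/ 5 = 6.60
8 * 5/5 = 8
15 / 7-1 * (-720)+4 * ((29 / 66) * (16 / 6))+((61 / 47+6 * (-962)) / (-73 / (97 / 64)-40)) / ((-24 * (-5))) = 8104332461441 / 11141887680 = 727.38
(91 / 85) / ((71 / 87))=7917 / 6035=1.31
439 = 439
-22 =-22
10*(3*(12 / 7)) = 360 / 7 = 51.43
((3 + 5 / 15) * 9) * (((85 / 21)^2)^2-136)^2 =6631247649616810 / 12607619787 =525971.42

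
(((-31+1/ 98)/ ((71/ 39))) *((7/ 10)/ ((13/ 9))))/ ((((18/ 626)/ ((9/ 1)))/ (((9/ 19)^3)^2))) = -29.17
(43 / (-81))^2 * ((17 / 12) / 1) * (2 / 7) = 31433 / 275562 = 0.11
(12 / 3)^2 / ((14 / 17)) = 19.43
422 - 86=336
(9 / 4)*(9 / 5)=81 / 20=4.05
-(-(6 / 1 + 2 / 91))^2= -300304 / 8281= -36.26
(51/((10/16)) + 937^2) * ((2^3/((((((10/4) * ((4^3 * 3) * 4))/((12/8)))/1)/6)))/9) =4390253/1200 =3658.54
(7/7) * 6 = 6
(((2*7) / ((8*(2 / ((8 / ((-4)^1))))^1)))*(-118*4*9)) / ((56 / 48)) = 6372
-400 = -400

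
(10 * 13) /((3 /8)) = 1040 /3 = 346.67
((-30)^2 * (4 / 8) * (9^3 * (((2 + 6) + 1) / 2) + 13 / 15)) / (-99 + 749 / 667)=-984902205 / 65284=-15086.43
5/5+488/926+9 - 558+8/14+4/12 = -5314283/9723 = -546.57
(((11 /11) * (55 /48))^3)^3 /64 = 4605366583984375 /86566749478060032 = 0.05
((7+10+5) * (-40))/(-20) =44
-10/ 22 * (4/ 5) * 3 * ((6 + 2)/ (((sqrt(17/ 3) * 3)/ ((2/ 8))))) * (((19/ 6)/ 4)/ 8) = -19 * sqrt(51)/ 4488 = -0.03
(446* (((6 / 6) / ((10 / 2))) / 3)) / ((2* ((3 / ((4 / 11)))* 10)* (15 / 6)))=0.07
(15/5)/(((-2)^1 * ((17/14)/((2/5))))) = -42/85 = -0.49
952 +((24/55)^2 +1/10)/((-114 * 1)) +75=708320143/689700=1027.00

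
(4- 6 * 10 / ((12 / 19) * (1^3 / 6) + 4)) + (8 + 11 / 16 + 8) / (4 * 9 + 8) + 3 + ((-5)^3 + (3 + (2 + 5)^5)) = 152634895 / 9152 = 16677.76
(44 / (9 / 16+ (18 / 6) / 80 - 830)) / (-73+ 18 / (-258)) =430 / 592267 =0.00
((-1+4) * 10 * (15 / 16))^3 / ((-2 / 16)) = -11390625 / 64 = -177978.52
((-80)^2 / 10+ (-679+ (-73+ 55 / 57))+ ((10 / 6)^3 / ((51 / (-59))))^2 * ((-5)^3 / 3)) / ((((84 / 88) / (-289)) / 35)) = 15529616829760 / 1121931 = 13841864.45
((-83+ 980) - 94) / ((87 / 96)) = 25696 / 29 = 886.07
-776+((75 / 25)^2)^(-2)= -62855 / 81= -775.99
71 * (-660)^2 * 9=278348400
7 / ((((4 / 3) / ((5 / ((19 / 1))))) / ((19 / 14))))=15 / 8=1.88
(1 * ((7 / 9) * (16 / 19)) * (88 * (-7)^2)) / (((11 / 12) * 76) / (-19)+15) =241472 / 969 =249.20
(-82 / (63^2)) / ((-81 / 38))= 3116 / 321489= 0.01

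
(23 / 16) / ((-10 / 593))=-13639 / 160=-85.24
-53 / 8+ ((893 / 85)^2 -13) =5245267 / 57800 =90.75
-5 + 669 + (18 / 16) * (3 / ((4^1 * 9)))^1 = 21251 / 32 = 664.09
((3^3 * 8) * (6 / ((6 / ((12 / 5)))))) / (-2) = -259.20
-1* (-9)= 9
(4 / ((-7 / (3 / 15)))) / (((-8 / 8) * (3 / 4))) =16 / 105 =0.15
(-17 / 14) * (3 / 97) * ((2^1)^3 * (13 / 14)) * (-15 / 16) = 9945 / 38024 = 0.26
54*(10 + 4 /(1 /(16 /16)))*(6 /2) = 2268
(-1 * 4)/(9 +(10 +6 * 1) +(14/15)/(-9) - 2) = -540/3091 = -0.17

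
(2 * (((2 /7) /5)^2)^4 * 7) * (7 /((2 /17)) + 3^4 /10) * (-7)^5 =-173056 /95703125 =-0.00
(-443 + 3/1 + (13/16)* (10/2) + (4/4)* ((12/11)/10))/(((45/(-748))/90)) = 6519993/10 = 651999.30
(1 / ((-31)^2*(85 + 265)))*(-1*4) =-2 / 168175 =-0.00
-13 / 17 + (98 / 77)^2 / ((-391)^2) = -14145793 / 18498601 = -0.76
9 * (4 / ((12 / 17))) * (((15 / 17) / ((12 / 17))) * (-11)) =-2805 / 4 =-701.25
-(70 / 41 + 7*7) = -2079 / 41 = -50.71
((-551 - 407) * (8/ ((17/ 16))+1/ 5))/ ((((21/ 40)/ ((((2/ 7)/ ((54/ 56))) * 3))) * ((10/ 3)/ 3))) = -11283.47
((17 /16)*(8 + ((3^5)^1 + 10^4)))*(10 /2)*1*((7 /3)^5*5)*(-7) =-56950939675 /432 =-131830878.88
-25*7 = -175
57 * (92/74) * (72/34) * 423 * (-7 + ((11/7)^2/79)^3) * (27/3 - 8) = -444345.78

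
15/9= 5/3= 1.67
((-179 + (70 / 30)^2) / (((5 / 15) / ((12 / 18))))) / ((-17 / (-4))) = -12496 / 153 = -81.67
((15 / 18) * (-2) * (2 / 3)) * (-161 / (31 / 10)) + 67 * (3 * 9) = 1866.71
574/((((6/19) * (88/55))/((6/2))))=27265/8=3408.12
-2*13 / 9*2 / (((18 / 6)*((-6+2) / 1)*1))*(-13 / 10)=-169 / 270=-0.63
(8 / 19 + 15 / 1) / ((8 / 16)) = 586 / 19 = 30.84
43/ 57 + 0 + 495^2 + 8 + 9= 13967437/ 57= 245042.75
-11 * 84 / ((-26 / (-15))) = -533.08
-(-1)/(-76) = -1/76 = -0.01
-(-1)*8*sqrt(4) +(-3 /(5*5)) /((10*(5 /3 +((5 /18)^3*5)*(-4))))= 3607813 /225625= 15.99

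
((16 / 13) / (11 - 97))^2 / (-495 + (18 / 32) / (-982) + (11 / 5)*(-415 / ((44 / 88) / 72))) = -1005568 / 647918576967753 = -0.00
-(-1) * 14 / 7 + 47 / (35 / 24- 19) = -286 / 421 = -0.68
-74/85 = -0.87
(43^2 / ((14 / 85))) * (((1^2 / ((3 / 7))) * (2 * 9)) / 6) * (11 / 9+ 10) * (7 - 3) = 31747330 / 9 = 3527481.11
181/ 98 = 1.85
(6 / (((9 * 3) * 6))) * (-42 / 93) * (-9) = 14 / 93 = 0.15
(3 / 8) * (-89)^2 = 23763 / 8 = 2970.38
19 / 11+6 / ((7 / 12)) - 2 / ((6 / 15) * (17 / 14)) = 10335 / 1309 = 7.90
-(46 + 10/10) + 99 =52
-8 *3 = -24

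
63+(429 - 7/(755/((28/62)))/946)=5446717931/11070565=492.00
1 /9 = 0.11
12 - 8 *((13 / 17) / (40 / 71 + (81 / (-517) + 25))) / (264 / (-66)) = 95602799 / 7927134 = 12.06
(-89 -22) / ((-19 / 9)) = 999 / 19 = 52.58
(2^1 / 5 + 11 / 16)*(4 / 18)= 29 / 120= 0.24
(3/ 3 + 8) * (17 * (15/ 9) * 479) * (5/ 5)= 122145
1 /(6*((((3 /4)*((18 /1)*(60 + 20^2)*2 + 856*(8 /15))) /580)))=725 /95718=0.01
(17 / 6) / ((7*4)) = 17 / 168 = 0.10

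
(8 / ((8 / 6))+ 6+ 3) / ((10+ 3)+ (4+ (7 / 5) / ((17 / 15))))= 51 / 62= 0.82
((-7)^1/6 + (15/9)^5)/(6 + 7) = 5683/6318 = 0.90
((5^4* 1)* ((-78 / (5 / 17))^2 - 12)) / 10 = 4394940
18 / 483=6 / 161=0.04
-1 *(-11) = 11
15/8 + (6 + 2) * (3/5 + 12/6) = 22.68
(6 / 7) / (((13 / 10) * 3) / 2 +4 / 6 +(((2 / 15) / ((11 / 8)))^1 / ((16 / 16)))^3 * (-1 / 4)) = 107811000 / 329094353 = 0.33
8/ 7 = 1.14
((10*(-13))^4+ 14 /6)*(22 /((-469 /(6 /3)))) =-37700520308 /1407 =-26794968.24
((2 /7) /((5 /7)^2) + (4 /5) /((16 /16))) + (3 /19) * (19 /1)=109 /25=4.36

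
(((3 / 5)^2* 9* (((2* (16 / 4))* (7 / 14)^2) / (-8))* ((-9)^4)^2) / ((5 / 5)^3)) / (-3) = 1162261467 / 100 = 11622614.67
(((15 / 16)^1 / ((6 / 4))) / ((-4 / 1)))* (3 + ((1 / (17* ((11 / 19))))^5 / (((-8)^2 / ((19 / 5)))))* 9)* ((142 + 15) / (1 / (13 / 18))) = -149348839867365203 / 2809889460719616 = -53.15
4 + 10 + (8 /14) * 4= 114 /7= 16.29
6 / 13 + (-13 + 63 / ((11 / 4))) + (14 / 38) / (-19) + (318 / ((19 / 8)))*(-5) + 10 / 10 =-33974255 / 51623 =-658.12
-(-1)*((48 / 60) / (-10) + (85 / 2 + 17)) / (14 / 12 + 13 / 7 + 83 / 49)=436737 / 34675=12.60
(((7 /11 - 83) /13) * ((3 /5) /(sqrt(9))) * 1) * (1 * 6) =-7.60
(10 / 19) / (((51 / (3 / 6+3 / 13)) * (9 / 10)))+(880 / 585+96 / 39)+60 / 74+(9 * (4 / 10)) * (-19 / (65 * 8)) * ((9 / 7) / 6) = 1470286921 / 309090600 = 4.76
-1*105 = -105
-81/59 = -1.37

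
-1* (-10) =10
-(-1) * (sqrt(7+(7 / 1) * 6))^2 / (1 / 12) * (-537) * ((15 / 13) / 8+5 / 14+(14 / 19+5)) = -973058499 / 494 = -1969754.05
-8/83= -0.10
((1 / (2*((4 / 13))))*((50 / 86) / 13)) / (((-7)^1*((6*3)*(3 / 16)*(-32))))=25 / 260064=0.00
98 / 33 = 2.97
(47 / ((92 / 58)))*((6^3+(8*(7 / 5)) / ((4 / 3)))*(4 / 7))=3799.47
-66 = -66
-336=-336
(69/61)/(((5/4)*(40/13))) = 897/3050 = 0.29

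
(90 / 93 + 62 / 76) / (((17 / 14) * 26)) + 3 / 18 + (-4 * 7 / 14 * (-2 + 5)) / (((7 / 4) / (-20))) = 188053375 / 2733549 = 68.79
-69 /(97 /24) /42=-0.41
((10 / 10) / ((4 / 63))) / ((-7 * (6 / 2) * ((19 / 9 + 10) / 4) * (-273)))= 9 / 9919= 0.00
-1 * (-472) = 472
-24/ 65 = -0.37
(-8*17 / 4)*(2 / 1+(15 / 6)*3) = -323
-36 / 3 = -12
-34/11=-3.09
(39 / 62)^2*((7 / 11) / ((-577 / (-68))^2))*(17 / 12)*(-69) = -1203100353 / 3519392459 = -0.34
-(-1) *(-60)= -60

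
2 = 2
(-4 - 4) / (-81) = 8 / 81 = 0.10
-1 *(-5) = 5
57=57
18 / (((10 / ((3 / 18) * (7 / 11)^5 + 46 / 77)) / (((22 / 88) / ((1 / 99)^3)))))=1818956331 / 6776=268441.02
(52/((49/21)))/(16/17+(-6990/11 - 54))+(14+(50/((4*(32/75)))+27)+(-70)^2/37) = 202.70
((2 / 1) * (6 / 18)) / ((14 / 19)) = 19 / 21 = 0.90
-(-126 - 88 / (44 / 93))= 312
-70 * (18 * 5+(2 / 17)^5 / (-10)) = -8945098876 / 1419857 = -6300.00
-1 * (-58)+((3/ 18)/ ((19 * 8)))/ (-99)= 5236703/ 90288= 58.00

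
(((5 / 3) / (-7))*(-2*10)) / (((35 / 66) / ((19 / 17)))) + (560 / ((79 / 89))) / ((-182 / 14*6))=4998800 / 2566473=1.95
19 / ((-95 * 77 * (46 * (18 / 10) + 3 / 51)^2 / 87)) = -0.00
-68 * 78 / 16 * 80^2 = -2121600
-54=-54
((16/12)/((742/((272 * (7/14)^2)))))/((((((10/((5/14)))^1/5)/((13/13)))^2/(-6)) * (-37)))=425/672623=0.00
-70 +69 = -1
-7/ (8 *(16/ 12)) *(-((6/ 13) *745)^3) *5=1172254426875/ 8788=133392629.37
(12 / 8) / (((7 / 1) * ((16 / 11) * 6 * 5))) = 11 / 2240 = 0.00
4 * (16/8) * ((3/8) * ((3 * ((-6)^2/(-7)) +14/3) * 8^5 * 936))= -6931611648/7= -990230235.43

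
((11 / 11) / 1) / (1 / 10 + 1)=10 / 11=0.91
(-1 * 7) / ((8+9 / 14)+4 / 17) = -1666 / 2113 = -0.79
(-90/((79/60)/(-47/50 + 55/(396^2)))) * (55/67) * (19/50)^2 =120895651/15879000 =7.61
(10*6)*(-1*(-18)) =1080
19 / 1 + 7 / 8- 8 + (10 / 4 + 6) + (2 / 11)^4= 2386611 / 117128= 20.38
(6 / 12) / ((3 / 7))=1.17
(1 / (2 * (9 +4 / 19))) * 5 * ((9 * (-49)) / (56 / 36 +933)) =-10773 / 84110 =-0.13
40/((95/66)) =528/19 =27.79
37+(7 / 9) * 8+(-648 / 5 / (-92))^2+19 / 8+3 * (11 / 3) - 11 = 45307243 / 952200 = 47.58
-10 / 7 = -1.43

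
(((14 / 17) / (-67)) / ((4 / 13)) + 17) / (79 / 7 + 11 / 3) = 811335 / 715292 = 1.13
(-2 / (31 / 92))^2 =33856 / 961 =35.23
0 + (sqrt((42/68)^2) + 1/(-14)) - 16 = -1839/119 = -15.45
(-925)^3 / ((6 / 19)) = -15037609375 / 6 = -2506268229.17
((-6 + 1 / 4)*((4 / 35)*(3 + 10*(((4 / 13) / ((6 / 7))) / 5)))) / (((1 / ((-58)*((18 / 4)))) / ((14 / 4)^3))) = 2843421 / 104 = 27340.59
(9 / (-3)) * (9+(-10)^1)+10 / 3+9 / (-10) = 163 / 30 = 5.43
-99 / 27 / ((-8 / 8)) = 11 / 3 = 3.67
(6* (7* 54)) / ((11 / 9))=20412 / 11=1855.64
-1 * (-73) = 73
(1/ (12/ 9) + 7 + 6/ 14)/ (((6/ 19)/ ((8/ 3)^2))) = 34808/ 189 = 184.17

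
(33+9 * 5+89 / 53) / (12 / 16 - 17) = -16892 / 3445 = -4.90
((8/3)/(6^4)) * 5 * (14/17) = 35/4131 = 0.01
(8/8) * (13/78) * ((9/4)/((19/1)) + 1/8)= 37/912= 0.04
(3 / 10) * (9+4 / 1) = 39 / 10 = 3.90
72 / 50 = 36 / 25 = 1.44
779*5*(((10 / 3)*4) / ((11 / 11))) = 155800 / 3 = 51933.33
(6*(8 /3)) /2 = 8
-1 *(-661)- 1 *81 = 580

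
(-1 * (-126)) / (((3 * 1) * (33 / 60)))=840 / 11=76.36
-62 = -62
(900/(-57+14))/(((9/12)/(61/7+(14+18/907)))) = -173206800/273007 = -634.44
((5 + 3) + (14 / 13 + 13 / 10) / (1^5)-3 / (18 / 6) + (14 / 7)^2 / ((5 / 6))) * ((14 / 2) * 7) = 694.67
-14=-14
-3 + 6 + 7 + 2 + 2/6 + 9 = 64/3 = 21.33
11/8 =1.38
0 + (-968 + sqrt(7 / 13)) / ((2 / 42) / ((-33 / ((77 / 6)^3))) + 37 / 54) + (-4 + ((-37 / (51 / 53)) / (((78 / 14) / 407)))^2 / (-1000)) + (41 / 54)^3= -16537105027251855583 / 2209634020795500 - 1944*sqrt(91) / 59761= -7484.40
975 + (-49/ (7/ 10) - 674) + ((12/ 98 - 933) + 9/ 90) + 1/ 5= -701.58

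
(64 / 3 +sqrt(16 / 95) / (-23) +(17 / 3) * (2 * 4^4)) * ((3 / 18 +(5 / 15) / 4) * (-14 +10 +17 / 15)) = -94256 / 45 +43 * sqrt(95) / 32775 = -2094.56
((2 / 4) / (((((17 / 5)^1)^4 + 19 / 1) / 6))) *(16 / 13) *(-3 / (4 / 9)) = -50625 / 310037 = -0.16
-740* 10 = -7400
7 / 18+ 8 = 151 / 18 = 8.39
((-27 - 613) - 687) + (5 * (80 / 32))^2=-4683 / 4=-1170.75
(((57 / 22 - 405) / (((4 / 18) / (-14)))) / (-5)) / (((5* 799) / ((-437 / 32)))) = 17.33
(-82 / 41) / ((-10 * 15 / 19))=19 / 75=0.25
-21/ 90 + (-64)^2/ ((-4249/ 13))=-12.77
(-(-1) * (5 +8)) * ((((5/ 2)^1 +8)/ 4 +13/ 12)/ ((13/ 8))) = 89/ 3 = 29.67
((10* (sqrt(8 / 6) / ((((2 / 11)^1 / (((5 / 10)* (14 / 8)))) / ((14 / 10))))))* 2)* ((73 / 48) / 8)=39347* sqrt(3) / 2304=29.58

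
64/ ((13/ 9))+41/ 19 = 11477/ 247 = 46.47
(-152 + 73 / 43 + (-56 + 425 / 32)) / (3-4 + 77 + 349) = -265597 / 584800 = -0.45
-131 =-131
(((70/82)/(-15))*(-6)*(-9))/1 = -126/41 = -3.07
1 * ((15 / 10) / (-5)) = -3 / 10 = -0.30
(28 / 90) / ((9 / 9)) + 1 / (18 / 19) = 41 / 30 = 1.37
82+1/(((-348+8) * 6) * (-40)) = 6691201/81600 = 82.00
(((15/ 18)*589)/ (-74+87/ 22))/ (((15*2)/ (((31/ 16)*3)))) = -200849/ 147936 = -1.36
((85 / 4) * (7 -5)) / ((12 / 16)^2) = 680 / 9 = 75.56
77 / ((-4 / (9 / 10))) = -693 / 40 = -17.32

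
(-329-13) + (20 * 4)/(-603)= -206306/603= -342.13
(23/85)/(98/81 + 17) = 1863/125375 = 0.01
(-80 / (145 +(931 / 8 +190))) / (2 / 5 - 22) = 800 / 97497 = 0.01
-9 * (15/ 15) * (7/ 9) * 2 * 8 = -112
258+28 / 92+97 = 8172 / 23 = 355.30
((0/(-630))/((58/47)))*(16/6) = 0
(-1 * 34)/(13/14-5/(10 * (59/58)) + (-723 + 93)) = 28084/520019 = 0.05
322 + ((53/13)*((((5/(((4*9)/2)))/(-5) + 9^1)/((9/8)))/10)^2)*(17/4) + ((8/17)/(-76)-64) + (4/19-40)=157829873183/688740975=229.16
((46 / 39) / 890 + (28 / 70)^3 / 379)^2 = 60365050249 / 27040061391890625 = 0.00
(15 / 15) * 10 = 10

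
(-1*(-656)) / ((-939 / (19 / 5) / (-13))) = 162032 / 4695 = 34.51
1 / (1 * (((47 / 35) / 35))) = 1225 / 47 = 26.06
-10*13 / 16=-65 / 8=-8.12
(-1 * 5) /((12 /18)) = -15 /2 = -7.50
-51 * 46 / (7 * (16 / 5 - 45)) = 11730 / 1463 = 8.02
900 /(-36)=-25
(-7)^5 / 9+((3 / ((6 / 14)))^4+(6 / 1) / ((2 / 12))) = 5126 / 9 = 569.56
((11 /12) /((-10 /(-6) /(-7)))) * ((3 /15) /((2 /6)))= -231 /100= -2.31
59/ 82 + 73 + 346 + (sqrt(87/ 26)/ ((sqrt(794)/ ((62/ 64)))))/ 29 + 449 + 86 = 954.72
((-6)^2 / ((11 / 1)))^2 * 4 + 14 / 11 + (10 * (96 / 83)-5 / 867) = 484788323 / 8707281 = 55.68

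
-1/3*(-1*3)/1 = 1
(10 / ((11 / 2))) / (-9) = -20 / 99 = -0.20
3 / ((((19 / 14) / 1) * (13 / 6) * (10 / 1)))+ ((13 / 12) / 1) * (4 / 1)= 16433 / 3705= 4.44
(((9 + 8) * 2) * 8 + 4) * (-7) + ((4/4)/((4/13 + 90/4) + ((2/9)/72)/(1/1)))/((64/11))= -1931.99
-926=-926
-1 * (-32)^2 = -1024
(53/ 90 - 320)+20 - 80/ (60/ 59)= -34027/ 90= -378.08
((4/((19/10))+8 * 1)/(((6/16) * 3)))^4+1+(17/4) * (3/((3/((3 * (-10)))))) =134768285219/21112002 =6383.49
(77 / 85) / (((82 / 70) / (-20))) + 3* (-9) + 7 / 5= -143116 / 3485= -41.07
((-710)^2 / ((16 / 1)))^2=15882300625 / 16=992643789.06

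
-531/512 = -1.04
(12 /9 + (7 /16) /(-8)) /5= 491 /1920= 0.26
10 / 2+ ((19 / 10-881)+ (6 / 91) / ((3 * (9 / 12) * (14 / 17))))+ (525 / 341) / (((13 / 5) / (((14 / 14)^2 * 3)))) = -5684273261 / 6516510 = -872.29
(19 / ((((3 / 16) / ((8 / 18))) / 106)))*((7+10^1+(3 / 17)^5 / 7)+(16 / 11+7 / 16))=266228359552808 / 2951882703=90189.34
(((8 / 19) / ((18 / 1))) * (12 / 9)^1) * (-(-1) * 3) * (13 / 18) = 104 / 1539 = 0.07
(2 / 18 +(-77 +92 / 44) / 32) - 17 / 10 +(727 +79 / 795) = 15177883 / 20988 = 723.17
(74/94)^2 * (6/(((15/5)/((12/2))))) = 16428/2209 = 7.44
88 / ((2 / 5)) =220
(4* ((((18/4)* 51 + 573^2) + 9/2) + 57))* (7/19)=9201360/19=484282.11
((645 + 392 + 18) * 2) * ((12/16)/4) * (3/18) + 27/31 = 33137/496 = 66.81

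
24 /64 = 3 /8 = 0.38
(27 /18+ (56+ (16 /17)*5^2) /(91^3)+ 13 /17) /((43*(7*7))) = 343359 /319433842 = 0.00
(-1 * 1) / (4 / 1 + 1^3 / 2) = -2 / 9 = -0.22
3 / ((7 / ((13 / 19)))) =39 / 133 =0.29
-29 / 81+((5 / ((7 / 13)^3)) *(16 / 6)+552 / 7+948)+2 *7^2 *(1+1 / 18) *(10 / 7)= 34997695 / 27783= 1259.68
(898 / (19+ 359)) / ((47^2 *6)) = 0.00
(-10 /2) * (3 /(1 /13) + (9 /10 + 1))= -409 /2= -204.50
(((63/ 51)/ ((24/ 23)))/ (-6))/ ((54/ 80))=-805/ 2754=-0.29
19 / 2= 9.50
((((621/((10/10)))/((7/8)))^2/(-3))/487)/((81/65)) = -6601920/23863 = -276.66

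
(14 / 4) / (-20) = -7 / 40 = -0.18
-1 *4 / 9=-4 / 9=-0.44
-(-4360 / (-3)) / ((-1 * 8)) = 545 / 3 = 181.67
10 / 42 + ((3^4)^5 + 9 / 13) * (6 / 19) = 5711352851207 / 5187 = 1101089811.30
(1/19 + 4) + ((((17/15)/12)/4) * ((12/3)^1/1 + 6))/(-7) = 38485/9576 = 4.02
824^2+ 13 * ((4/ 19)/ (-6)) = 38701606/ 57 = 678975.54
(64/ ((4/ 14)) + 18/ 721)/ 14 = 80761/ 5047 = 16.00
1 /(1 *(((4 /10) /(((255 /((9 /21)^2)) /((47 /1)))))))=20825 /282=73.85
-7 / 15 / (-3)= 7 / 45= 0.16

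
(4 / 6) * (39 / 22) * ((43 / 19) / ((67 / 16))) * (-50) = -447200 / 14003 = -31.94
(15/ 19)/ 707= 15/ 13433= 0.00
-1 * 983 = -983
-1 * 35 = -35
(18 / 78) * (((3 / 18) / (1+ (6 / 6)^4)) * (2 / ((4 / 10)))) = 5 / 52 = 0.10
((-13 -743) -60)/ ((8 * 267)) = -34/ 89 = -0.38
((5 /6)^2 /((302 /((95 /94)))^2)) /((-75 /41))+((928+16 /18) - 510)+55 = 41244863511895 /87034882752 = 473.89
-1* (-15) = 15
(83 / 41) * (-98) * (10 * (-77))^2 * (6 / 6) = -117625575.61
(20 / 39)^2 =400 / 1521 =0.26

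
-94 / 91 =-1.03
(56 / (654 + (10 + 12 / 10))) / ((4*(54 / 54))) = 35 / 1663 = 0.02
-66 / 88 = -0.75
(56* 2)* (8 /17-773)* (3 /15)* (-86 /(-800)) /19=-3953033 /40375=-97.91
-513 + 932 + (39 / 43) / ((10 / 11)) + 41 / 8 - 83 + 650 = 1706451 / 1720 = 992.12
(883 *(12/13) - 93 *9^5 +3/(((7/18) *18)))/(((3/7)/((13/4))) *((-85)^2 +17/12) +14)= -499657476/87991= -5678.51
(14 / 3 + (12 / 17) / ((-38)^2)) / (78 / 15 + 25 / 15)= 429635 / 632111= 0.68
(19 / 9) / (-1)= -19 / 9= -2.11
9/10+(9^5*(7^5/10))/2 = 992436561/20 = 49621828.05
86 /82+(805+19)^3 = 22938525227 /41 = 559476225.05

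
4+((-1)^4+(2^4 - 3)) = 18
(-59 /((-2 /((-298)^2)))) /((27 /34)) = 89070412 /27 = 3298904.15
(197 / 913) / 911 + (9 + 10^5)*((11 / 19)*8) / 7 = 1045713880951 / 15803117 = 66171.37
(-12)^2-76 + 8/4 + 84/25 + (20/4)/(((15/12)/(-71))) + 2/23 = -210.55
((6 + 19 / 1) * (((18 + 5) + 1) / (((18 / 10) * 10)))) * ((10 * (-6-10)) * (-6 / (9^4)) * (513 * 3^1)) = 608000 / 81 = 7506.17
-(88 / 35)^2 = -7744 / 1225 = -6.32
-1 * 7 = -7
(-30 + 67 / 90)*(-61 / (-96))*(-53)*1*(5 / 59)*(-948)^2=53126443849 / 708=75037350.07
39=39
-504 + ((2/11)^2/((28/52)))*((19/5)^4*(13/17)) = -4447588004/8999375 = -494.21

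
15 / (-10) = -3 / 2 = -1.50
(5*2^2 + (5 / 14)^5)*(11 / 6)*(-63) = -355066965 / 153664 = -2310.67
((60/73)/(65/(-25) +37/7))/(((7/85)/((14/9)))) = 59500/10293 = 5.78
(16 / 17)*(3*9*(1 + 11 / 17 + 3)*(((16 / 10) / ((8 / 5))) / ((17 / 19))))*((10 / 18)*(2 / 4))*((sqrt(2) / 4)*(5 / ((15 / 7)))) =30.24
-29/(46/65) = -1885/46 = -40.98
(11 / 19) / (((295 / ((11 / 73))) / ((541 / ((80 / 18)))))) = 0.04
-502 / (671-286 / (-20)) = -5020 / 6853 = -0.73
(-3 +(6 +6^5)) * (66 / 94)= 256707 / 47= 5461.85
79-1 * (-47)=126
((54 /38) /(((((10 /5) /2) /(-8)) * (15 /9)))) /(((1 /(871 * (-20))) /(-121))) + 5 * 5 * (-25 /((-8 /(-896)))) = -14447551.16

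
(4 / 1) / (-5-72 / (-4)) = 4 / 13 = 0.31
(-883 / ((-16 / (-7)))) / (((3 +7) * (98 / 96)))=-2649 / 70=-37.84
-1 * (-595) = 595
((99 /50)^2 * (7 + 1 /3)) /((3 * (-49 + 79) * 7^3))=3993 /4287500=0.00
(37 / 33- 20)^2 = 356.41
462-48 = 414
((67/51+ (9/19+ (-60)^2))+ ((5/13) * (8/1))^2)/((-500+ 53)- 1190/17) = -591382708/84664437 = -6.99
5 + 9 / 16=89 / 16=5.56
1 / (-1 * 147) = -1 / 147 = -0.01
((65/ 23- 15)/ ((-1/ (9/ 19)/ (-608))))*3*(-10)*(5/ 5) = 2419200/ 23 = 105182.61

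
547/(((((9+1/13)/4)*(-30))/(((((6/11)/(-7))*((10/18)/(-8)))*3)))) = -7111/54516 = -0.13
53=53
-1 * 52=-52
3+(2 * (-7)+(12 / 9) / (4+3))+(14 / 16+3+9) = 347 / 168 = 2.07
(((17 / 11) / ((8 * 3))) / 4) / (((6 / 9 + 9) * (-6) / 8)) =-17 / 7656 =-0.00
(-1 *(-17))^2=289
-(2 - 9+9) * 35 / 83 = -70 / 83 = -0.84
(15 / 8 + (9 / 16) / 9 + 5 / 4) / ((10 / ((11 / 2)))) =561 / 320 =1.75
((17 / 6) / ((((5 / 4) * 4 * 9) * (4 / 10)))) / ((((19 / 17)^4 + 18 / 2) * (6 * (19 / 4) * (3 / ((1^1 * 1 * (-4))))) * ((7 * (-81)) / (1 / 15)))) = 1419857 / 17317201322925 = 0.00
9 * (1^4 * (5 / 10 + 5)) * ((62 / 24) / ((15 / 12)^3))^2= 1353088 / 15625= 86.60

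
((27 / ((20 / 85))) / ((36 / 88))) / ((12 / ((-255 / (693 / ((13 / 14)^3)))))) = -3174665 / 460992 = -6.89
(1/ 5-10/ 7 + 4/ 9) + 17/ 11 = 2638/ 3465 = 0.76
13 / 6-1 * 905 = -5417 / 6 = -902.83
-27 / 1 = -27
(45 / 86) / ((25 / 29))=261 / 430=0.61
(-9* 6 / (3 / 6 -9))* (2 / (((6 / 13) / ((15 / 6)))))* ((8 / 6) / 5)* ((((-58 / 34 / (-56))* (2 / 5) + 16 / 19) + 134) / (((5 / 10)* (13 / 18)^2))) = 23709455568 / 2498405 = 9489.84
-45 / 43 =-1.05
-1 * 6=-6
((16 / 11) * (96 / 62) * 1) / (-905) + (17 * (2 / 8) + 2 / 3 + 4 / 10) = 19679783 / 3703260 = 5.31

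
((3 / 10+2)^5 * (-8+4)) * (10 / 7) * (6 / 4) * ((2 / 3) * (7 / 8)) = -6436343 / 20000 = -321.82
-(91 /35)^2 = -6.76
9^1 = 9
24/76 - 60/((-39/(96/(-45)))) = -2198/741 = -2.97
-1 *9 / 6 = -3 / 2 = -1.50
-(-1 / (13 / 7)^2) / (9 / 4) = 196 / 1521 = 0.13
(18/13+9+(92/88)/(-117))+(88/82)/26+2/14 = 7800935/738738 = 10.56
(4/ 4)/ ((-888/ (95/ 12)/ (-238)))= 11305/ 5328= 2.12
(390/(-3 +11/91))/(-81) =5915/3537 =1.67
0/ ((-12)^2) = 0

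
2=2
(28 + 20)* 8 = 384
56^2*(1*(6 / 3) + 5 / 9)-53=71651 / 9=7961.22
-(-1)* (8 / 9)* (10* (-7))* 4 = -2240 / 9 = -248.89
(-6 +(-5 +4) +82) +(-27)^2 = 804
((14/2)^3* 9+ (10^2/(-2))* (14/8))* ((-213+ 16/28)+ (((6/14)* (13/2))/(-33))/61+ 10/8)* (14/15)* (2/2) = -23801926351/40260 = -591205.32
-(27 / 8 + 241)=-1955 / 8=-244.38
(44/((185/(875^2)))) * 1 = 182094.59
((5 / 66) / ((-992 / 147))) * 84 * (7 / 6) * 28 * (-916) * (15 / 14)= 41237175 / 1364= 30232.53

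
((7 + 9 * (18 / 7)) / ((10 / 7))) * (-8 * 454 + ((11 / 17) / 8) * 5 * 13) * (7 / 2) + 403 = -727414889 / 2720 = -267431.94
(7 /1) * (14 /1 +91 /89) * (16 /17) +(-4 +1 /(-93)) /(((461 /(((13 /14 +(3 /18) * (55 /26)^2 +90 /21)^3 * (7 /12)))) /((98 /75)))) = 190035484552928586720209 /1947731799163554892800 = 97.57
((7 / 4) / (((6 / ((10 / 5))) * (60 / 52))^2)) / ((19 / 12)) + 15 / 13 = 207754 / 166725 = 1.25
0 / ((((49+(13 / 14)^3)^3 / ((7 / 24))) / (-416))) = 0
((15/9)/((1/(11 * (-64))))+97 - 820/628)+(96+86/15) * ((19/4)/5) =-23102371/23550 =-980.99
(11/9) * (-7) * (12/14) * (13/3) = -286/9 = -31.78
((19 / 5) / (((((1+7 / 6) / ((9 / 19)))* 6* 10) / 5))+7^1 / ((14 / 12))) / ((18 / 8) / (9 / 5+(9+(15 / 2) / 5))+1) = 32349 / 6305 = 5.13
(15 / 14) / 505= 3 / 1414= 0.00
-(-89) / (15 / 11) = 979 / 15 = 65.27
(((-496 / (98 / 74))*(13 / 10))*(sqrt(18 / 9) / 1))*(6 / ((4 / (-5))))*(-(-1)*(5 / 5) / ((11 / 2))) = 938.95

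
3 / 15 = 1 / 5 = 0.20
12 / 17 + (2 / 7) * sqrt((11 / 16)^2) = 0.90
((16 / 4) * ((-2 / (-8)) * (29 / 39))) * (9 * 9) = 60.23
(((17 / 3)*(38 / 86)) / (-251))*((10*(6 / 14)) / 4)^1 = -1615 / 151102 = -0.01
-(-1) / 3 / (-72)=-1 / 216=-0.00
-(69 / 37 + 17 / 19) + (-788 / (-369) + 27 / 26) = 2794693 / 6744582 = 0.41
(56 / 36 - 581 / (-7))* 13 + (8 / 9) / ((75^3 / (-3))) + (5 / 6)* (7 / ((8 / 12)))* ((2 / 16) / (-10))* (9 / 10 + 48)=177207552101 / 162000000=1093.87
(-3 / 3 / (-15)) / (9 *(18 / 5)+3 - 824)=-1 / 11829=-0.00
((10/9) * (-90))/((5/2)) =-40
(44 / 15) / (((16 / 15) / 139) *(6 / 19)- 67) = -116204 / 2654109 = -0.04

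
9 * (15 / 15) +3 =12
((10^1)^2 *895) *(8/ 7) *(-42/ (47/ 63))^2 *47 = 716134608000/ 47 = 15236906553.19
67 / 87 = 0.77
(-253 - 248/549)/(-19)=139145/10431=13.34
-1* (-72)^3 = 373248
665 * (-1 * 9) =-5985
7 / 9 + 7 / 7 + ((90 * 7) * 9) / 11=51206 / 99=517.23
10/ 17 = 0.59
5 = 5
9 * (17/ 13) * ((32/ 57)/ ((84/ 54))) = 4.25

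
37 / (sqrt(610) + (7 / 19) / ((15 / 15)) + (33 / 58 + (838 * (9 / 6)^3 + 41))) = 515863922364 / 40013959101689-179731792 * sqrt(610) / 40013959101689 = 0.01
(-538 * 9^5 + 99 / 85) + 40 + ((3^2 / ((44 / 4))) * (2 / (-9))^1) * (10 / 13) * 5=-386143948253 / 12155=-31768321.53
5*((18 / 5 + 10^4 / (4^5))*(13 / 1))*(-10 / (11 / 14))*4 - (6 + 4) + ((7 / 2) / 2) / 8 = -15571723 / 352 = -44237.85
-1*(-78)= 78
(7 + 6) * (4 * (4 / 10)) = 20.80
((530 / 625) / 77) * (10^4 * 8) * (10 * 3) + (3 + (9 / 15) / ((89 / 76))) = 905784351 / 34265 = 26434.68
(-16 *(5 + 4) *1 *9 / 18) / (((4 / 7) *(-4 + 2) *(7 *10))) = 9 / 10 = 0.90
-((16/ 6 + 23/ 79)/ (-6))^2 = -491401/ 2022084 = -0.24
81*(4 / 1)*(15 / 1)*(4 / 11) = 19440 / 11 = 1767.27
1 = 1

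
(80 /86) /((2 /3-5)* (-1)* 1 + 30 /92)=5520 /27649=0.20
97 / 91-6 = -449 / 91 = -4.93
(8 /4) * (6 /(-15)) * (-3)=12 /5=2.40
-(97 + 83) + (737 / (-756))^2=-102333311 / 571536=-179.05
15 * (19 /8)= 285 /8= 35.62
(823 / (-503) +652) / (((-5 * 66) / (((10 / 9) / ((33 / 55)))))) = -1635665 / 448173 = -3.65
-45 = -45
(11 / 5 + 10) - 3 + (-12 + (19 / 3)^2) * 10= 13064 / 45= 290.31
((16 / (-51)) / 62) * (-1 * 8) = 64 / 1581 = 0.04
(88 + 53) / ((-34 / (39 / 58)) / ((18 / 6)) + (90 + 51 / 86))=1418742 / 741955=1.91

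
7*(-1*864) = -6048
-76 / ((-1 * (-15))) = -76 / 15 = -5.07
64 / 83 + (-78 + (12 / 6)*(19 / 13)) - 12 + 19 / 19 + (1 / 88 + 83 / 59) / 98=-46826024043 / 549012464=-85.29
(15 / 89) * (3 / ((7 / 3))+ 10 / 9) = 755 / 1869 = 0.40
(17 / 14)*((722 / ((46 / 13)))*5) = 398905 / 322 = 1238.84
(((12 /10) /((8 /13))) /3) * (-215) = -559 /4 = -139.75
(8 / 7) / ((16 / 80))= 40 / 7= 5.71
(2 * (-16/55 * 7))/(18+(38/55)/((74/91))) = -8288/38359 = -0.22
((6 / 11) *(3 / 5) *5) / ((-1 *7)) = -18 / 77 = -0.23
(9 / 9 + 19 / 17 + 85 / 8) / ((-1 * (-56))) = 1733 / 7616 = 0.23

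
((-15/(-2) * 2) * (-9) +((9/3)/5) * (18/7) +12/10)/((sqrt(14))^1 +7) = -4629/175 +4629 * sqrt(14)/1225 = -12.31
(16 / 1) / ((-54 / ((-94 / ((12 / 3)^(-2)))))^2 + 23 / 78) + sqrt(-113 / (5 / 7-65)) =sqrt(1582) / 30 + 352874496 / 6531727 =55.35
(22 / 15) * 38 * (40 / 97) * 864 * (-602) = -11954007.09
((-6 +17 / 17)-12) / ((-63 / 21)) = 17 / 3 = 5.67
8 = 8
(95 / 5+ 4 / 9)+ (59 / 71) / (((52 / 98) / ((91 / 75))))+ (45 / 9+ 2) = 905611 / 31950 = 28.34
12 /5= 2.40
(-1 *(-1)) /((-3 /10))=-10 /3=-3.33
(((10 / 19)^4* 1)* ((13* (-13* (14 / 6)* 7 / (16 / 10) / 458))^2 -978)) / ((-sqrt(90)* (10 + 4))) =14556445070875* sqrt(10) / 82666042433856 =0.56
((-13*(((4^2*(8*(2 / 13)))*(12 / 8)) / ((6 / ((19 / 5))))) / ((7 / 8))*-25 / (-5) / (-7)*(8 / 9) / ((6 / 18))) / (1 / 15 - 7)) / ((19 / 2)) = -5120 / 637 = -8.04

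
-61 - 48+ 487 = 378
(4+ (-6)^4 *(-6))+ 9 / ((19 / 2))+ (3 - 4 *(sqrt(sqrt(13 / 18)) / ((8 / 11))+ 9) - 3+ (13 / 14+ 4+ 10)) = -7797.19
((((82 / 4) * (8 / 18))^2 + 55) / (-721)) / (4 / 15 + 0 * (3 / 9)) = -7985 / 11124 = -0.72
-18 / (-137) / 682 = 9 / 46717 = 0.00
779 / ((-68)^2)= 779 / 4624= 0.17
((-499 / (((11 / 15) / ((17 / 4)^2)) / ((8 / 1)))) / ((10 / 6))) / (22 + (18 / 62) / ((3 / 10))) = -40234869 / 15664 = -2568.62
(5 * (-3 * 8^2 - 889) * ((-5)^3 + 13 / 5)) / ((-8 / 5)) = -826965 / 2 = -413482.50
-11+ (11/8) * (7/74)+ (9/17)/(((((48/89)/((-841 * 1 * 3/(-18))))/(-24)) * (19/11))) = -367641021/191216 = -1922.65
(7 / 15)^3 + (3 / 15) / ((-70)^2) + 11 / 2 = 741101 / 132300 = 5.60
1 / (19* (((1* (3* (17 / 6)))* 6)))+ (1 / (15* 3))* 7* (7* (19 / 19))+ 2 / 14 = 125429 / 101745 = 1.23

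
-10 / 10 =-1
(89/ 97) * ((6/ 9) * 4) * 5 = 3560/ 291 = 12.23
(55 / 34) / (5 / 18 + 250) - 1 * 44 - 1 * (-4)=-612581 / 15317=-39.99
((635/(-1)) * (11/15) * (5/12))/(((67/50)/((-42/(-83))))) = -1222375/16683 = -73.27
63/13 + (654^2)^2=2378232696591/13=182940976660.85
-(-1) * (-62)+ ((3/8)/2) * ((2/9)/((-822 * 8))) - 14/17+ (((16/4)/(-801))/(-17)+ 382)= 25405162589/79595904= 319.18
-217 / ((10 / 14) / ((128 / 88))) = -24304 / 55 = -441.89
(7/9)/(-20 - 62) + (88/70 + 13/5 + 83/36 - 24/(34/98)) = -63.02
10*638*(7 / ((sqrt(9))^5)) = 44660 / 243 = 183.79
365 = 365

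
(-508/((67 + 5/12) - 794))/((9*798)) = 1016/10436643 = 0.00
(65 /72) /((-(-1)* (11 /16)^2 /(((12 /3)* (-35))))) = -291200 /1089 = -267.40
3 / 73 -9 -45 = -3939 / 73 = -53.96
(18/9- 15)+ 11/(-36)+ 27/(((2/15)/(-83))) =-605549/36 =-16820.81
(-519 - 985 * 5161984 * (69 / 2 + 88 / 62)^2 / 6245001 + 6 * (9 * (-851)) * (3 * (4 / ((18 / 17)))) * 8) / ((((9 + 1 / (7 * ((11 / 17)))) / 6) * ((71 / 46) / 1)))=-10964744726375374 / 4984888629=-2199596.73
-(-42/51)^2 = -196/289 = -0.68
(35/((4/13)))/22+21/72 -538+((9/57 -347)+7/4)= -550274/627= -877.63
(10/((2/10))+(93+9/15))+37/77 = 55471/385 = 144.08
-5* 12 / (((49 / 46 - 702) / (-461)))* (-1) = 1272360 / 32243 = 39.46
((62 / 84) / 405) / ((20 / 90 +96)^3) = 93 / 45462332720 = 0.00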